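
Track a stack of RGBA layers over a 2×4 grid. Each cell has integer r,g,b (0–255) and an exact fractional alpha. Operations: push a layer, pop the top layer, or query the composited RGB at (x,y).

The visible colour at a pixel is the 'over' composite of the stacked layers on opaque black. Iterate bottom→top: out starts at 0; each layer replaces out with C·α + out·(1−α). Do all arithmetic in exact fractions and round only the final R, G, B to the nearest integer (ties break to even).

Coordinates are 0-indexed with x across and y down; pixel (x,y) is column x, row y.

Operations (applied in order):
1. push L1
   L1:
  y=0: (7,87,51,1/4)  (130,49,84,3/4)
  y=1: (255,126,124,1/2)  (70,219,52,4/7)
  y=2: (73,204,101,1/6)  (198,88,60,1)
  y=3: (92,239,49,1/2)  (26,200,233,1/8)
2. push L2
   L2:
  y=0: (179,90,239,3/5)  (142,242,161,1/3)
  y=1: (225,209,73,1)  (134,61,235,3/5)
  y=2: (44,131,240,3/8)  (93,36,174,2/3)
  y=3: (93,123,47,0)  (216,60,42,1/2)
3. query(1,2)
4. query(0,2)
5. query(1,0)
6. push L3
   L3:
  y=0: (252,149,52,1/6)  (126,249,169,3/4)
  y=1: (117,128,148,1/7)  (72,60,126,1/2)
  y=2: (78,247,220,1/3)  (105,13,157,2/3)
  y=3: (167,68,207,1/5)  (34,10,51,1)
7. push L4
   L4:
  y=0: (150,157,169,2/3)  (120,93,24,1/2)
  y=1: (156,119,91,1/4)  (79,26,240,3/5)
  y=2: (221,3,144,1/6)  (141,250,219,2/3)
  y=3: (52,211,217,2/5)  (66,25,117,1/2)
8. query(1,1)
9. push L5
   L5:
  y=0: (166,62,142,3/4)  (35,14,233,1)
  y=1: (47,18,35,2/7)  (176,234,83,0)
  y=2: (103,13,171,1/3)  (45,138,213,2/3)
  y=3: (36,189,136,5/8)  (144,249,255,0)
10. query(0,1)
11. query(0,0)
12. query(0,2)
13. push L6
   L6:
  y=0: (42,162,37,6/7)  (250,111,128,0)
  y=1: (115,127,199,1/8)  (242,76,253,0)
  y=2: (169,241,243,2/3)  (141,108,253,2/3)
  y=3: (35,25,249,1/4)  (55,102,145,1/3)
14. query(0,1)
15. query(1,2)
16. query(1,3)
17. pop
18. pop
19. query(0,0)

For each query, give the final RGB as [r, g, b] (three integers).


at x=1,y=2 over L1,L2:
after L1 α=1: [198, 88, 60]
after L2 α=2/3: [128, 160/3, 136]
→ [128, 53, 136]

at x=0,y=2 over L1,L2:
L1 α=1/6: [73/6, 34, 101/6]
L2 α=3/8: [1157/48, 563/8, 4825/48]
= [24, 70, 101]

(1,0) stack=L1,L2; from [0,0,0]:
L1 α=3/4: [195/2, 147/4, 63]
L2 α=1/3: [337/3, 631/6, 287/3]
→ [112, 105, 96]

query (1,1) [L1,L2,L3,L4] — begin 0,0,0
after L1 α=4/7: [40, 876/7, 208/7]
after L2 α=3/5: [482/5, 3033/35, 5351/35]
after L3 α=1/2: [421/5, 5133/70, 9761/70]
after L4 α=3/5: [2027/25, 7863/175, 34961/175]
= [81, 45, 200]

(0,1) stack=L1,L2,L3,L4,L5; from [0,0,0]:
L1 α=1/2: [255/2, 63, 62]
L2 α=1: [225, 209, 73]
L3 α=1/7: [1467/7, 1382/7, 586/7]
L4 α=1/4: [5493/28, 4979/28, 2395/28]
L5 α=2/7: [30097/196, 25903/196, 13935/196]
= [154, 132, 71]

(0,0) stack=L1,L2,L3,L4,L5; from [0,0,0]:
+L1 (α=1/4) → [7/4, 87/4, 51/4]
+L2 (α=3/5) → [1081/10, 627/10, 297/2]
+L3 (α=1/6) → [1585/12, 925/12, 1589/12]
+L4 (α=2/3) → [5185/36, 4693/36, 5645/36]
+L5 (α=3/4) → [23113/144, 11389/144, 20981/144]
→ [161, 79, 146]

query (0,2) [L1,L2,L3,L4,L5] — begin 0,0,0
L1 α=1/6: [73/6, 34, 101/6]
L2 α=3/8: [1157/48, 563/8, 4825/48]
L3 α=1/3: [3029/72, 517/4, 10105/72]
L4 α=1/6: [31057/432, 2597/24, 60893/432]
L5 α=1/3: [53305/648, 2753/36, 97829/648]
= [82, 76, 151]

query (0,1) [L1,L2,L3,L4,L5,L6] — begin 0,0,0
+L1 (α=1/2) → [255/2, 63, 62]
+L2 (α=1) → [225, 209, 73]
+L3 (α=1/7) → [1467/7, 1382/7, 586/7]
+L4 (α=1/4) → [5493/28, 4979/28, 2395/28]
+L5 (α=2/7) → [30097/196, 25903/196, 13935/196]
+L6 (α=1/8) → [33317/224, 29459/224, 19507/224]
= [149, 132, 87]

(1,2) stack=L1,L2,L3,L4,L5,L6; from [0,0,0]:
after L1 α=1: [198, 88, 60]
after L2 α=2/3: [128, 160/3, 136]
after L3 α=2/3: [338/3, 238/9, 150]
after L4 α=2/3: [1184/9, 4738/27, 196]
after L5 α=2/3: [1994/27, 12190/81, 622/3]
after L6 α=2/3: [9608/81, 29686/243, 2140/9]
→ [119, 122, 238]

query (1,3) [L1,L2,L3,L4,L5,L6] — begin 0,0,0
+L1 (α=1/8) → [13/4, 25, 233/8]
+L2 (α=1/2) → [877/8, 85/2, 569/16]
+L3 (α=1) → [34, 10, 51]
+L4 (α=1/2) → [50, 35/2, 84]
+L5 (α=0) → [50, 35/2, 84]
+L6 (α=1/3) → [155/3, 137/3, 313/3]
rounded: [52, 46, 104]

(0,0) stack=L1,L2,L3,L4; from [0,0,0]:
after L1 α=1/4: [7/4, 87/4, 51/4]
after L2 α=3/5: [1081/10, 627/10, 297/2]
after L3 α=1/6: [1585/12, 925/12, 1589/12]
after L4 α=2/3: [5185/36, 4693/36, 5645/36]
= [144, 130, 157]


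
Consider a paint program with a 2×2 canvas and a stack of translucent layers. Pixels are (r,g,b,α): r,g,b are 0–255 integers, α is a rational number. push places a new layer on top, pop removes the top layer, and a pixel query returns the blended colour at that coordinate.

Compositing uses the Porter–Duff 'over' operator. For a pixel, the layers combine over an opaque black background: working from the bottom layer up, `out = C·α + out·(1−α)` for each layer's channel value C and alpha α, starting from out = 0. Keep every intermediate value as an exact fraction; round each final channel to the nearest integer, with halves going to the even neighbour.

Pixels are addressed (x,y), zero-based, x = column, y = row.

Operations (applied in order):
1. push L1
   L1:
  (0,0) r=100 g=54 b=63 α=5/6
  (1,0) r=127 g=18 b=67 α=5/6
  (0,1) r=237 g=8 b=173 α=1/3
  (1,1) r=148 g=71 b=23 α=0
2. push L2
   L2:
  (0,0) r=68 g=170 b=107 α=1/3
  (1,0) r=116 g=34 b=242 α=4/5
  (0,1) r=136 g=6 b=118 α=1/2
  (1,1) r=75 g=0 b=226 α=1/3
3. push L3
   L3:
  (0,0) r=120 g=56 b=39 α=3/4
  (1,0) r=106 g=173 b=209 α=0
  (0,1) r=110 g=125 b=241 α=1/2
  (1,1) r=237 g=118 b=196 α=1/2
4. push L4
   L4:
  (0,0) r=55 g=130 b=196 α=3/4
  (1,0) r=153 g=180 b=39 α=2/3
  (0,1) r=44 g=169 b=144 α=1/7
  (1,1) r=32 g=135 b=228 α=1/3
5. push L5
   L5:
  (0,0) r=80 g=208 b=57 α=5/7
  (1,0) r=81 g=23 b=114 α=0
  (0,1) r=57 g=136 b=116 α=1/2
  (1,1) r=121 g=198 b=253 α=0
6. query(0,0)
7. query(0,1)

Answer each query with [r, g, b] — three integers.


(0,0) stack=L1,L2,L3,L4,L5; from [0,0,0]:
after L1 α=5/6: [250/3, 45, 105/2]
after L2 α=1/3: [704/9, 260/3, 212/3]
after L3 α=3/4: [986/9, 191/3, 563/12]
after L4 α=3/4: [2471/36, 1361/12, 7619/48]
after L5 α=5/7: [9671/126, 7601/42, 14459/168]
→ [77, 181, 86]

(0,1) stack=L1,L2,L3,L4,L5; from [0,0,0]:
L1 α=1/3: [79, 8/3, 173/3]
L2 α=1/2: [215/2, 13/3, 527/6]
L3 α=1/2: [435/4, 194/3, 1973/12]
L4 α=1/7: [199/2, 557/7, 323/2]
L5 α=1/2: [313/4, 1509/14, 555/4]
= [78, 108, 139]


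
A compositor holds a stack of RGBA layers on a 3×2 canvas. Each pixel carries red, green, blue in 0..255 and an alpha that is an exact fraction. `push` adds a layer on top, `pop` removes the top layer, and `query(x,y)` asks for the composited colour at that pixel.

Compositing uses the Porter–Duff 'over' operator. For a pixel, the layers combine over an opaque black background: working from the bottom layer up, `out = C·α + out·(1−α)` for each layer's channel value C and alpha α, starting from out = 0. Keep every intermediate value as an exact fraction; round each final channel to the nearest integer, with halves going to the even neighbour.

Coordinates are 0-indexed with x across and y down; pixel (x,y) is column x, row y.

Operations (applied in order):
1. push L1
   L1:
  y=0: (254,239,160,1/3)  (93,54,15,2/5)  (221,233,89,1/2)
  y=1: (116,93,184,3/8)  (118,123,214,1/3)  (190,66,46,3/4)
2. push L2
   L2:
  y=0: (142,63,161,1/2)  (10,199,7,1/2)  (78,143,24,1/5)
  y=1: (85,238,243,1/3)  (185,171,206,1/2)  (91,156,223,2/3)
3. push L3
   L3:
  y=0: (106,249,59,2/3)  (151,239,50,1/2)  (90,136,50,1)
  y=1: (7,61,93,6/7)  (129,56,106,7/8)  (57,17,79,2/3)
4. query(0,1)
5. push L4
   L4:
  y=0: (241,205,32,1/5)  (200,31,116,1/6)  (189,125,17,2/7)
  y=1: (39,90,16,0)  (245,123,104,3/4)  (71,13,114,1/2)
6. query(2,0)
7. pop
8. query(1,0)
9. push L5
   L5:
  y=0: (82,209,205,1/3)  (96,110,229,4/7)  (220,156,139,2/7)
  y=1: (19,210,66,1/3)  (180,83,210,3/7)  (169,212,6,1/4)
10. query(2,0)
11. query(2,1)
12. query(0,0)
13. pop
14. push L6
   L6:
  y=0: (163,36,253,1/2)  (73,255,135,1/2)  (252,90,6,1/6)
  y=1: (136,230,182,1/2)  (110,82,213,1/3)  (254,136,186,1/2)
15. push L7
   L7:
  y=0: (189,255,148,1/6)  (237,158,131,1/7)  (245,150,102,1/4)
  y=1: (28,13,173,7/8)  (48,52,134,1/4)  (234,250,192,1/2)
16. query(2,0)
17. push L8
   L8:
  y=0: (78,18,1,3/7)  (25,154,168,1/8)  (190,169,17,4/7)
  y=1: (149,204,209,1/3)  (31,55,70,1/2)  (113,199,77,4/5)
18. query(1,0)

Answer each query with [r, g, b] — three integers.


at x=0,y=1 over L1,L2,L3:
+L1 (α=3/8) → [87/2, 279/8, 69]
+L2 (α=1/3) → [172/3, 1231/12, 127]
+L3 (α=6/7) → [298/21, 5623/84, 685/7]
rounded: [14, 67, 98]

query (2,0) [L1,L2,L3,L4] — begin 0,0,0
L1 α=1/2: [221/2, 233/2, 89/2]
L2 α=1/5: [104, 609/5, 202/5]
L3 α=1: [90, 136, 50]
L4 α=2/7: [828/7, 930/7, 284/7]
rounded: [118, 133, 41]

(1,0) stack=L1,L2,L3; from [0,0,0]:
after L1 α=2/5: [186/5, 108/5, 6]
after L2 α=1/2: [118/5, 1103/10, 13/2]
after L3 α=1/2: [873/10, 3493/20, 113/4]
→ [87, 175, 28]

at x=2,y=0 over L1,L2,L3,L5:
after L1 α=1/2: [221/2, 233/2, 89/2]
after L2 α=1/5: [104, 609/5, 202/5]
after L3 α=1: [90, 136, 50]
after L5 α=2/7: [890/7, 992/7, 528/7]
→ [127, 142, 75]

query (2,1) [L1,L2,L3,L5] — begin 0,0,0
L1 α=3/4: [285/2, 99/2, 69/2]
L2 α=2/3: [649/6, 241/2, 961/6]
L3 α=2/3: [1333/18, 103/2, 1909/18]
L5 α=1/4: [2347/24, 733/8, 1945/24]
= [98, 92, 81]

query (0,0) [L1,L2,L3,L5] — begin 0,0,0
L1 α=1/3: [254/3, 239/3, 160/3]
L2 α=1/2: [340/3, 214/3, 643/6]
L3 α=2/3: [976/9, 1708/9, 1351/18]
L5 α=1/3: [2690/27, 5297/27, 3196/27]
= [100, 196, 118]

(2,0) stack=L1,L2,L3,L6,L7; from [0,0,0]:
L1 α=1/2: [221/2, 233/2, 89/2]
L2 α=1/5: [104, 609/5, 202/5]
L3 α=1: [90, 136, 50]
L6 α=1/6: [117, 385/3, 128/3]
L7 α=1/4: [149, 535/4, 115/2]
rounded: [149, 134, 58]

at x=1,y=0 over L1,L2,L3,L6,L7,L8:
L1 α=2/5: [186/5, 108/5, 6]
L2 α=1/2: [118/5, 1103/10, 13/2]
L3 α=1/2: [873/10, 3493/20, 113/4]
L6 α=1/2: [1603/20, 8593/40, 653/8]
L7 α=1/7: [7179/70, 28939/140, 2483/28]
L8 α=1/8: [7429/80, 32019/160, 3155/32]
rounded: [93, 200, 99]


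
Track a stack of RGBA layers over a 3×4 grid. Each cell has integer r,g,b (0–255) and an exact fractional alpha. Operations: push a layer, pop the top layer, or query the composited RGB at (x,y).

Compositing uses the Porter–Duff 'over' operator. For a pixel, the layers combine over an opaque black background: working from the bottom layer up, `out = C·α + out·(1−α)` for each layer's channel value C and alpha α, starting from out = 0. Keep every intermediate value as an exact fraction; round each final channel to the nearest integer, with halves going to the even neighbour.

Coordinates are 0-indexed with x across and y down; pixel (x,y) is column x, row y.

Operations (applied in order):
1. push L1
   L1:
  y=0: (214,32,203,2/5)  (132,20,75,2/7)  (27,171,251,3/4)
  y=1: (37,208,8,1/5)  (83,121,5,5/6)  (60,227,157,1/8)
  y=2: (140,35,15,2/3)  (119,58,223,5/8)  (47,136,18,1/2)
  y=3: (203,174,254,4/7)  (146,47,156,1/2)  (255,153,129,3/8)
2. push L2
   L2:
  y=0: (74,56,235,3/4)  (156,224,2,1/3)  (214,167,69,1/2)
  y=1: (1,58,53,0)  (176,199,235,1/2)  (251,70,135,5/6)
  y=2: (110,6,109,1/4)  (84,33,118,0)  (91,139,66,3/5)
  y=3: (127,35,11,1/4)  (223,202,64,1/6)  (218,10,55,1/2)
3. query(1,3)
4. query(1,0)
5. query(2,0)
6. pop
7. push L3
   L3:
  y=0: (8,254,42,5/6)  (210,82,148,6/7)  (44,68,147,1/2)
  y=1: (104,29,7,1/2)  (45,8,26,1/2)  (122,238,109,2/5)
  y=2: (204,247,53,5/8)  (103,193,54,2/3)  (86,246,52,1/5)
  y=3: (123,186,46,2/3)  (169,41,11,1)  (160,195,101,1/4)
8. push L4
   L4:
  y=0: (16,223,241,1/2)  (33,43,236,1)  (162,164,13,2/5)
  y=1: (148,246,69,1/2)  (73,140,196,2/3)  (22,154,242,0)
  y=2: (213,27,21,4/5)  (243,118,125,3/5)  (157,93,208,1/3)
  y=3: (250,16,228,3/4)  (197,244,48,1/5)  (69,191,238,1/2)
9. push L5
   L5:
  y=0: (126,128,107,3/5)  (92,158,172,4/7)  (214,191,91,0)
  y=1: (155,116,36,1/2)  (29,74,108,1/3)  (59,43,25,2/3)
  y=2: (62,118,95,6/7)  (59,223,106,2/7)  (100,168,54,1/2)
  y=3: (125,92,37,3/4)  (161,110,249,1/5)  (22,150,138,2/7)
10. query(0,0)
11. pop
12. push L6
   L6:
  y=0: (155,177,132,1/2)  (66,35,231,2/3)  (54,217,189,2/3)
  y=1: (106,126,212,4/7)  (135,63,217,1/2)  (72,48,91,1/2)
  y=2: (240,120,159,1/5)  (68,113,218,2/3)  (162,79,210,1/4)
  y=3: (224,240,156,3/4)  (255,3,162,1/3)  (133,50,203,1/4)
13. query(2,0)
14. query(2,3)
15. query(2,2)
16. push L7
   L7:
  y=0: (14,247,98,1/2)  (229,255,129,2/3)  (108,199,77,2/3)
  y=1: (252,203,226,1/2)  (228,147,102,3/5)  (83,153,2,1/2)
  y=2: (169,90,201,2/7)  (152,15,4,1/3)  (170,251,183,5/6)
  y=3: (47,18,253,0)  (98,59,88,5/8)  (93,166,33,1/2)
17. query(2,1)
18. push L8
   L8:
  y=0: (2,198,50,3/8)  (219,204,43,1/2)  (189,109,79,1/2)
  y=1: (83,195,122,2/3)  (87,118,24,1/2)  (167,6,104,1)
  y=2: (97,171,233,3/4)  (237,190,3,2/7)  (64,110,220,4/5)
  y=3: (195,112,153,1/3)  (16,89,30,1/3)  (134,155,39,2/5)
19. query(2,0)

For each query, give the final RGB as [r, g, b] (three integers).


(1,3) stack=L1,L2; from [0,0,0]:
L1 α=1/2: [73, 47/2, 78]
L2 α=1/6: [98, 213/4, 227/3]
→ [98, 53, 76]

query (1,0) [L1,L2] — begin 0,0,0
L1 α=2/7: [264/7, 40/7, 150/7]
L2 α=1/3: [540/7, 1648/21, 314/21]
= [77, 78, 15]

query (2,0) [L1,L2] — begin 0,0,0
L1 α=3/4: [81/4, 513/4, 753/4]
L2 α=1/2: [937/8, 1181/8, 1029/8]
= [117, 148, 129]

at x=0,y=0 over L1,L3,L4,L5:
+L1 (α=2/5) → [428/5, 64/5, 406/5]
+L3 (α=5/6) → [314/15, 1069/5, 728/15]
+L4 (α=1/2) → [277/15, 1092/5, 4343/30]
+L5 (α=3/5) → [6224/75, 4104/25, 9158/75]
→ [83, 164, 122]

query (2,0) [L1,L3,L4,L6] — begin 0,0,0
after L1 α=3/4: [81/4, 513/4, 753/4]
after L3 α=1/2: [257/8, 785/8, 1341/8]
after L4 α=2/5: [3363/40, 4979/40, 4231/40]
after L6 α=2/3: [2561/40, 22339/120, 19351/120]
= [64, 186, 161]

at x=2,y=3 over L1,L3,L4,L6:
+L1 (α=3/8) → [765/8, 459/8, 387/8]
+L3 (α=1/4) → [3575/32, 2937/32, 1969/32]
+L4 (α=1/2) → [5783/64, 9049/64, 9585/64]
+L6 (α=1/4) → [25861/256, 30347/256, 41747/256]
= [101, 119, 163]

query (2,2) [L1,L3,L4,L6] — begin 0,0,0
+L1 (α=1/2) → [47/2, 68, 9]
+L3 (α=1/5) → [36, 518/5, 88/5]
+L4 (α=1/3) → [229/3, 1501/15, 1216/15]
+L6 (α=1/4) → [391/4, 474/5, 1133/10]
→ [98, 95, 113]

query (2,1) [L1,L3,L4,L6,L7] — begin 0,0,0
L1 α=1/8: [15/2, 227/8, 157/8]
L3 α=2/5: [533/10, 4489/40, 443/8]
L4 α=0: [533/10, 4489/40, 443/8]
L6 α=1/2: [1253/20, 6409/80, 1171/16]
L7 α=1/2: [2913/40, 18649/160, 1203/32]
→ [73, 117, 38]

query (2,0) [L1,L3,L4,L6,L7,L8] — begin 0,0,0
L1 α=3/4: [81/4, 513/4, 753/4]
L3 α=1/2: [257/8, 785/8, 1341/8]
L4 α=2/5: [3363/40, 4979/40, 4231/40]
L6 α=2/3: [2561/40, 22339/120, 19351/120]
L7 α=2/3: [11201/120, 70099/360, 37831/360]
L8 α=1/2: [33881/240, 109339/720, 66271/720]
→ [141, 152, 92]


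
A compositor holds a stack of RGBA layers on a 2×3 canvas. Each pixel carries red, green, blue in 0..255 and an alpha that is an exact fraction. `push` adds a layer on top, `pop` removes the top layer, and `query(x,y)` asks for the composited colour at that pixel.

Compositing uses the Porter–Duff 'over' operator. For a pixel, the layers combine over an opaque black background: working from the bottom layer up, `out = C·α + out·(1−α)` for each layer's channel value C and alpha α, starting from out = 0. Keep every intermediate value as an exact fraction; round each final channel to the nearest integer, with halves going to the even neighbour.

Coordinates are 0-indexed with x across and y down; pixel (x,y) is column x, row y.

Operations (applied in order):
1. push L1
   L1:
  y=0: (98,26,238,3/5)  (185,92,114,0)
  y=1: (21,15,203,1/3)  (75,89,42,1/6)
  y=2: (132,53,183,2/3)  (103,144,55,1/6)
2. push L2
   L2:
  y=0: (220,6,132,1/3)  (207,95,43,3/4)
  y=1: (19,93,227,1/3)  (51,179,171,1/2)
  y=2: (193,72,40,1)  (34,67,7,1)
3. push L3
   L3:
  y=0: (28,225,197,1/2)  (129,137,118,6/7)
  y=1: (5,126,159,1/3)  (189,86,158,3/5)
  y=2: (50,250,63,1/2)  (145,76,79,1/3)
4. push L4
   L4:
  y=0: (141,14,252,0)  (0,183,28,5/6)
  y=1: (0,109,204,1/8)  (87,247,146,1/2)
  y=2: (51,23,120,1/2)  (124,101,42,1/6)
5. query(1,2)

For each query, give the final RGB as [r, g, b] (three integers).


query (1,2) [L1,L2,L3,L4] — begin 0,0,0
+L1 (α=1/6) → [103/6, 24, 55/6]
+L2 (α=1) → [34, 67, 7]
+L3 (α=1/3) → [71, 70, 31]
+L4 (α=1/6) → [479/6, 451/6, 197/6]
= [80, 75, 33]


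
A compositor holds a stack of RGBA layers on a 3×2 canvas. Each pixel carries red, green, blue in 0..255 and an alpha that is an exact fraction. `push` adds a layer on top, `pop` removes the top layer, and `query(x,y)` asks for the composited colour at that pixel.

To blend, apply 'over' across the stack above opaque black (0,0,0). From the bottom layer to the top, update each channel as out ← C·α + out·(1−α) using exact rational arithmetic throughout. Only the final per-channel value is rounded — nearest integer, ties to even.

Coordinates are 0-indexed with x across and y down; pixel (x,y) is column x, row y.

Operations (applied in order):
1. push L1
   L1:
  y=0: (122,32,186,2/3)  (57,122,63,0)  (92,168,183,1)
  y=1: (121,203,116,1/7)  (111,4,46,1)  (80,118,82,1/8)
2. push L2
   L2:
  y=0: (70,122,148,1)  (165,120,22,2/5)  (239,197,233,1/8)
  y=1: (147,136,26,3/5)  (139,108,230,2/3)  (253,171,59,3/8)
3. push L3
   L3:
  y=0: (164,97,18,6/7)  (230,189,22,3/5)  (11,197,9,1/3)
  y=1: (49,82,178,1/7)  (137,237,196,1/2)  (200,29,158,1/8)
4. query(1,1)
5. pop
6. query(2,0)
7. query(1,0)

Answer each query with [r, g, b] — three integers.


at x=1,y=1 over L1,L2,L3:
after L1 α=1: [111, 4, 46]
after L2 α=2/3: [389/3, 220/3, 506/3]
after L3 α=1/2: [400/3, 931/6, 547/3]
= [133, 155, 182]

(2,0) stack=L1,L2; from [0,0,0]:
+L1 (α=1) → [92, 168, 183]
+L2 (α=1/8) → [883/8, 1373/8, 757/4]
= [110, 172, 189]

query (1,0) [L1,L2] — begin 0,0,0
+L1 (α=0) → [0, 0, 0]
+L2 (α=2/5) → [66, 48, 44/5]
→ [66, 48, 9]


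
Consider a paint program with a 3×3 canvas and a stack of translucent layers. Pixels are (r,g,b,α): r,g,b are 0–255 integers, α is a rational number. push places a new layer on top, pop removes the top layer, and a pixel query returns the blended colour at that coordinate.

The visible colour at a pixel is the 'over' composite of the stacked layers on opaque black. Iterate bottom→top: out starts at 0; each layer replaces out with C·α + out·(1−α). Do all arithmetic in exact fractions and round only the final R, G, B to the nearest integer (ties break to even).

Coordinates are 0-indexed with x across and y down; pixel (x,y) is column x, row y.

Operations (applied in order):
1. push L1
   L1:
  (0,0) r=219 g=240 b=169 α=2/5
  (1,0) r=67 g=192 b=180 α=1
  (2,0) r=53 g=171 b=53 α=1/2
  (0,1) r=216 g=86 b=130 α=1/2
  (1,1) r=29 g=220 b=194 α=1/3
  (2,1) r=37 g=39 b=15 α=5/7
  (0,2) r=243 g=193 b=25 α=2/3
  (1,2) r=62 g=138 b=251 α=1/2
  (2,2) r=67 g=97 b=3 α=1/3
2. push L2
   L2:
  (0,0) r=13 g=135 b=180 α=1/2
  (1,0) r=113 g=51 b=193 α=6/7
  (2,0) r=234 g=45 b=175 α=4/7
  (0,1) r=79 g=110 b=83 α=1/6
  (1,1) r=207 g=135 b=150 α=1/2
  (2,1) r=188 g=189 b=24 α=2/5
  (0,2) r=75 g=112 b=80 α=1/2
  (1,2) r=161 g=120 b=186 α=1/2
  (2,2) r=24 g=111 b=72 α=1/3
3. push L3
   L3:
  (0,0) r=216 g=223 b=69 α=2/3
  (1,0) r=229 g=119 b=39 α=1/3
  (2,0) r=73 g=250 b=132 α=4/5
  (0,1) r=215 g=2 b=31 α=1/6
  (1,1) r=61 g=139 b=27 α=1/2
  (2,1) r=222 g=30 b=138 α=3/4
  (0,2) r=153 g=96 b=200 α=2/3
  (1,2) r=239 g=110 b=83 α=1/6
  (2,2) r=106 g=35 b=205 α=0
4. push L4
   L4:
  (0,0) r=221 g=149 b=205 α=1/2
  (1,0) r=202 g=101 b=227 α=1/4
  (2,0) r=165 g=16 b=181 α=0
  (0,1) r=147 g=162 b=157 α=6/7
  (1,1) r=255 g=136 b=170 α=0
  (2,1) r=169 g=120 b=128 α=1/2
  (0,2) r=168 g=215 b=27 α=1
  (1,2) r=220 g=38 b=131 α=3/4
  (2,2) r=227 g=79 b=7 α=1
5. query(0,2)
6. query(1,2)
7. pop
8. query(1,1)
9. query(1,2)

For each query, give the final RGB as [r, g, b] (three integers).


at x=0,y=2 over L1,L2,L3,L4:
L1 α=2/3: [162, 386/3, 50/3]
L2 α=1/2: [237/2, 361/3, 145/3]
L3 α=2/3: [283/2, 937/9, 1345/9]
L4 α=1: [168, 215, 27]
rounded: [168, 215, 27]

query (1,2) [L1,L2,L3,L4] — begin 0,0,0
L1 α=1/2: [31, 69, 251/2]
L2 α=1/2: [96, 189/2, 623/4]
L3 α=1/6: [719/6, 1165/12, 1149/8]
L4 α=3/4: [4679/24, 2533/48, 4293/32]
= [195, 53, 134]

at x=1,y=1 over L1,L2,L3:
after L1 α=1/3: [29/3, 220/3, 194/3]
after L2 α=1/2: [325/3, 625/6, 322/3]
after L3 α=1/2: [254/3, 1459/12, 403/6]
→ [85, 122, 67]

(1,2) stack=L1,L2,L3; from [0,0,0]:
after L1 α=1/2: [31, 69, 251/2]
after L2 α=1/2: [96, 189/2, 623/4]
after L3 α=1/6: [719/6, 1165/12, 1149/8]
= [120, 97, 144]


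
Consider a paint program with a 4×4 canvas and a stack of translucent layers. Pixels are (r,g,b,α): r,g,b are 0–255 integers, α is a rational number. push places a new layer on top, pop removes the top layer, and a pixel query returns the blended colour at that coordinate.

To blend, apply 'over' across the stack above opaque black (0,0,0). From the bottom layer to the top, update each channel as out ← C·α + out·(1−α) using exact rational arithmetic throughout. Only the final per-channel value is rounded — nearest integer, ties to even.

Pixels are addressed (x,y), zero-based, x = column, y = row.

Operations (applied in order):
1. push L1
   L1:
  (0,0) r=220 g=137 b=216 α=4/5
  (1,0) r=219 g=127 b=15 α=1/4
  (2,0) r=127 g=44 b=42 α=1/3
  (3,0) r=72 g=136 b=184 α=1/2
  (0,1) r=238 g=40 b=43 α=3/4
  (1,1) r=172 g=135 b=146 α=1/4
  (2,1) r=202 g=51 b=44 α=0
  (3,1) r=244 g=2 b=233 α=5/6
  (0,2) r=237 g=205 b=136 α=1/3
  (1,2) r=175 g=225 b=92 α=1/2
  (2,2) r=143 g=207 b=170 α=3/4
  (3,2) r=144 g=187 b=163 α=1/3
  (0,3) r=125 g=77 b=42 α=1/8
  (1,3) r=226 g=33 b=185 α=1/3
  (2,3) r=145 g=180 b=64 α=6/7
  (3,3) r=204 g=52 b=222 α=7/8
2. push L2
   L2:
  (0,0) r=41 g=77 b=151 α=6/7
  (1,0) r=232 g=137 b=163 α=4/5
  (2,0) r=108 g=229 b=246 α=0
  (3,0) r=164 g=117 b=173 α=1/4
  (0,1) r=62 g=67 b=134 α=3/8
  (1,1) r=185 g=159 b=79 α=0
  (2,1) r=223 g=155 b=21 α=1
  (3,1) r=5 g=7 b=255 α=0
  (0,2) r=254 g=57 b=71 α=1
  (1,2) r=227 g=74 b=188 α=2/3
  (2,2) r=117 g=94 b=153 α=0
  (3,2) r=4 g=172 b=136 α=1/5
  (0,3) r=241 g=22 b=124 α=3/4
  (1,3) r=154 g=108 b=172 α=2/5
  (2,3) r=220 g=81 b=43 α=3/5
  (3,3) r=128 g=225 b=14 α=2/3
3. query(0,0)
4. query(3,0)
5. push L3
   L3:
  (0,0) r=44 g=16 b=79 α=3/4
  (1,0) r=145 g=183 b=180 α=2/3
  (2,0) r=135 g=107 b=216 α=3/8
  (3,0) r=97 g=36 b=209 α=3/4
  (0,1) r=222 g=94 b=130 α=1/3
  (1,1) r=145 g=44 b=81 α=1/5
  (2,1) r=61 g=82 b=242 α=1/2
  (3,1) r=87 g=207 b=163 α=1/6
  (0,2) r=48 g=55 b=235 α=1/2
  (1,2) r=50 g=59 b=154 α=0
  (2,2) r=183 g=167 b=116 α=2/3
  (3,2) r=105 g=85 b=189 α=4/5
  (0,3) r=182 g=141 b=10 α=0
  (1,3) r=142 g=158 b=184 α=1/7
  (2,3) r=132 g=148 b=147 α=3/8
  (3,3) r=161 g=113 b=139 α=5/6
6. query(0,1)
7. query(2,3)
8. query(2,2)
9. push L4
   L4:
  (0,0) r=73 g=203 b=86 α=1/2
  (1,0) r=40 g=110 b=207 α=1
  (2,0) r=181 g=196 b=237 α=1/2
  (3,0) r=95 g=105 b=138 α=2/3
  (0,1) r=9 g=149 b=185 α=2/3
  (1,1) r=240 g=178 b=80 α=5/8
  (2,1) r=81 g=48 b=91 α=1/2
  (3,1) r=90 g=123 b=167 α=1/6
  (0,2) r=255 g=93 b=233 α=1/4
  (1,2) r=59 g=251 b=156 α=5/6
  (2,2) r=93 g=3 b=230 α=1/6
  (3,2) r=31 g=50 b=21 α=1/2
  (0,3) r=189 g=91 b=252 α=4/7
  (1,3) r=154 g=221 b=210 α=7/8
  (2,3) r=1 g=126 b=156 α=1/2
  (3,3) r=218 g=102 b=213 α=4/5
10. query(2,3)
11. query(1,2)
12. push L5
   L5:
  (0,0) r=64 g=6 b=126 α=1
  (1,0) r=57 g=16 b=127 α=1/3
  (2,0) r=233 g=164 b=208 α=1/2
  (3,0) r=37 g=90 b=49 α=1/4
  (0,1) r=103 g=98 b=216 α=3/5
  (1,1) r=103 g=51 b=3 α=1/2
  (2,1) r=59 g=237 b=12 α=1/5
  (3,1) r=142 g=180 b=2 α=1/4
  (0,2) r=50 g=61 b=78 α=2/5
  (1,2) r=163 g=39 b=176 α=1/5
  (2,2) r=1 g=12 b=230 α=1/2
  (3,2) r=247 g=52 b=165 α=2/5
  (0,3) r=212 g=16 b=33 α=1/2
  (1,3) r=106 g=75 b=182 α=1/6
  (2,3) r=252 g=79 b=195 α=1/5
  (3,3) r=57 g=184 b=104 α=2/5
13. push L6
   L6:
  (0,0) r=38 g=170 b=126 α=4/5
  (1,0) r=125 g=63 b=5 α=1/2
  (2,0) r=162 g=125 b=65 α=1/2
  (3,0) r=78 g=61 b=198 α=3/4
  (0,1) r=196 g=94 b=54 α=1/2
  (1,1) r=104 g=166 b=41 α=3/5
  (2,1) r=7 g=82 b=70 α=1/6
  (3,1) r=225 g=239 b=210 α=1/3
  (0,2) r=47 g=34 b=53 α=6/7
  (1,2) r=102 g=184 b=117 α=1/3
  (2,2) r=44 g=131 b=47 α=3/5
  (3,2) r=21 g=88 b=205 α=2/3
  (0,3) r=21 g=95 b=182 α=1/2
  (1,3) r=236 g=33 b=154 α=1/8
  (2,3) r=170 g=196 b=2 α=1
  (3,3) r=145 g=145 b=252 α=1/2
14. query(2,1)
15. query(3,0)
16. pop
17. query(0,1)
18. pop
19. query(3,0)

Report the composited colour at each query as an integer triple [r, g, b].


at x=0,y=0 over L1,L2:
+L1 (α=4/5) → [176, 548/5, 864/5]
+L2 (α=6/7) → [422/7, 2858/35, 5394/35]
rounded: [60, 82, 154]

(3,0) stack=L1,L2; from [0,0,0]:
L1 α=1/2: [36, 68, 92]
L2 α=1/4: [68, 321/4, 449/4]
= [68, 80, 112]

at x=0,y=1 over L1,L2,L3:
L1 α=3/4: [357/2, 30, 129/4]
L2 α=3/8: [2157/16, 351/8, 2253/32]
L3 α=1/3: [1311/8, 727/12, 4333/48]
→ [164, 61, 90]

at x=2,y=3 over L1,L2,L3:
L1 α=6/7: [870/7, 1080/7, 384/7]
L2 α=3/5: [1272/7, 3861/35, 1671/35]
L3 α=3/8: [2283/14, 6969/56, 2379/28]
rounded: [163, 124, 85]

at x=2,y=2 over L1,L2,L3:
L1 α=3/4: [429/4, 621/4, 255/2]
L2 α=0: [429/4, 621/4, 255/2]
L3 α=2/3: [631/4, 1957/12, 719/6]
rounded: [158, 163, 120]

at x=2,y=3 over L1,L2,L3,L4:
L1 α=6/7: [870/7, 1080/7, 384/7]
L2 α=3/5: [1272/7, 3861/35, 1671/35]
L3 α=3/8: [2283/14, 6969/56, 2379/28]
L4 α=1/2: [2297/28, 14025/112, 6747/56]
→ [82, 125, 120]

at x=1,y=2 over L1,L2,L3,L4:
L1 α=1/2: [175/2, 225/2, 46]
L2 α=2/3: [361/2, 521/6, 422/3]
L3 α=0: [361/2, 521/6, 422/3]
L4 α=5/6: [317/4, 8051/36, 1381/9]
→ [79, 224, 153]

at x=2,y=1 over L1,L2,L3,L4,L5,L6:
L1 α=0: [0, 0, 0]
L2 α=1: [223, 155, 21]
L3 α=1/2: [142, 237/2, 263/2]
L4 α=1/2: [223/2, 333/4, 445/4]
L5 α=1/5: [101, 114, 457/5]
L6 α=1/6: [256/3, 326/3, 527/6]
= [85, 109, 88]

query (3,0) [L1,L2,L3,L4,L5,L6] — begin 0,0,0
after L1 α=1/2: [36, 68, 92]
after L2 α=1/4: [68, 321/4, 449/4]
after L3 α=3/4: [359/4, 753/16, 2957/16]
after L4 α=2/3: [373/4, 1371/16, 7373/48]
after L5 α=1/4: [1267/16, 5553/64, 8157/64]
after L6 α=3/4: [5011/64, 17265/256, 46173/256]
rounded: [78, 67, 180]

query (0,1) [L1,L2,L3,L4,L5] — begin 0,0,0
+L1 (α=3/4) → [357/2, 30, 129/4]
+L2 (α=3/8) → [2157/16, 351/8, 2253/32]
+L3 (α=1/3) → [1311/8, 727/12, 4333/48]
+L4 (α=2/3) → [485/8, 4303/36, 22093/144]
+L5 (α=3/5) → [1721/20, 1919/18, 68749/360]
→ [86, 107, 191]

query (3,0) [L1,L2,L3,L4] — begin 0,0,0
L1 α=1/2: [36, 68, 92]
L2 α=1/4: [68, 321/4, 449/4]
L3 α=3/4: [359/4, 753/16, 2957/16]
L4 α=2/3: [373/4, 1371/16, 7373/48]
→ [93, 86, 154]


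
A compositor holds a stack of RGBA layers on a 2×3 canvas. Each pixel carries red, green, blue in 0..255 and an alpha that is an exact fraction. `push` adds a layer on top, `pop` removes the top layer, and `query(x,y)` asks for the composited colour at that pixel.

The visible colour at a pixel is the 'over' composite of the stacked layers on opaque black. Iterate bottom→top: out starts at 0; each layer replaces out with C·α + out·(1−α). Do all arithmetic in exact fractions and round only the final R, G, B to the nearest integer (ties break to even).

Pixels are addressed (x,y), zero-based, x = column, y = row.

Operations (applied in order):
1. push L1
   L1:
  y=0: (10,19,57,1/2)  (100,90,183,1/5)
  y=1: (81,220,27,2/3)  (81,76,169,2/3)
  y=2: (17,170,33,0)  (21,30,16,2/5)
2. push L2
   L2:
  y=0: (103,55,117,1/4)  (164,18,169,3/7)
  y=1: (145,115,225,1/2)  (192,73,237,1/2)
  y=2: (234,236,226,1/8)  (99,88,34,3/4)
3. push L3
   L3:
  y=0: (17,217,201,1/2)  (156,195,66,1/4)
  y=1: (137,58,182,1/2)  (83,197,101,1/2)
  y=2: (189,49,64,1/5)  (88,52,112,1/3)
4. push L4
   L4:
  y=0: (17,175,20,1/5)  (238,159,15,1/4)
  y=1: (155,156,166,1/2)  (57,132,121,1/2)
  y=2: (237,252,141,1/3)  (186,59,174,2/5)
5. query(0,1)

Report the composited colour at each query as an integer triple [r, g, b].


query (0,1) [L1,L2,L3,L4] — begin 0,0,0
+L1 (α=2/3) → [54, 440/3, 18]
+L2 (α=1/2) → [199/2, 785/6, 243/2]
+L3 (α=1/2) → [473/4, 1133/12, 607/4]
+L4 (α=1/2) → [1093/8, 3005/24, 1271/8]
→ [137, 125, 159]


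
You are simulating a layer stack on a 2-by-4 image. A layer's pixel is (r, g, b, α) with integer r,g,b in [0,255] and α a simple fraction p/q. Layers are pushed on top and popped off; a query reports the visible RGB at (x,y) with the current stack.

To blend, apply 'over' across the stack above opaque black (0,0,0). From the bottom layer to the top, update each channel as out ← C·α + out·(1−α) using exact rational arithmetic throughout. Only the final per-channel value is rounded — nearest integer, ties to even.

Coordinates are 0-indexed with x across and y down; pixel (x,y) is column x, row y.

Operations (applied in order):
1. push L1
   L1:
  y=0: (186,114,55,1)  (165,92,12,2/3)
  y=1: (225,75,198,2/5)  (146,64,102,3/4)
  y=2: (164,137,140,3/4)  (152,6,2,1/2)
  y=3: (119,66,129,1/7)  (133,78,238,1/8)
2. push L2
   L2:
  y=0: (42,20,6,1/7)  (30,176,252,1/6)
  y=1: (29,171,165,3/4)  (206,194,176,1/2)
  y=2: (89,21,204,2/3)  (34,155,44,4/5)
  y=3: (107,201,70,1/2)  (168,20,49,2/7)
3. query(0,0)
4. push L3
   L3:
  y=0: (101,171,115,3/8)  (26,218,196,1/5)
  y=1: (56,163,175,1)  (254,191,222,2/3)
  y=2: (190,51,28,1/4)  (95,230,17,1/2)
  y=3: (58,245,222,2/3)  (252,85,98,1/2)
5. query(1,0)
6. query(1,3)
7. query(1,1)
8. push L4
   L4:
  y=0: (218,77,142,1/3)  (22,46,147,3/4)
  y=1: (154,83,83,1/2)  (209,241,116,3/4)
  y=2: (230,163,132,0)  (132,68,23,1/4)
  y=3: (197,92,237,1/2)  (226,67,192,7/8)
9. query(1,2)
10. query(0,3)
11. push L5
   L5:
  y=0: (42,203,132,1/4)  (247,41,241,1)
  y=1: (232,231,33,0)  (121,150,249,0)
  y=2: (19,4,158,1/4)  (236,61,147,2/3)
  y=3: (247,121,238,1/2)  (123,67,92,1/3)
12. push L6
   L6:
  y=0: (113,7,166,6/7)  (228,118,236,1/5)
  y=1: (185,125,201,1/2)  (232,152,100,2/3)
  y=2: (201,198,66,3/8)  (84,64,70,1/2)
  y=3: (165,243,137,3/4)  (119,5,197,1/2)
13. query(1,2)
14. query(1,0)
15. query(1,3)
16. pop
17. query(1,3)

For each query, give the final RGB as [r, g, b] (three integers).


at x=0,y=0 over L1,L2:
after L1 α=1: [186, 114, 55]
after L2 α=1/7: [1158/7, 704/7, 48]
= [165, 101, 48]

(1,0) stack=L1,L2,L3; from [0,0,0]:
after L1 α=2/3: [110, 184/3, 8]
after L2 α=1/6: [290/3, 724/9, 146/3]
after L3 α=1/5: [1238/15, 4858/45, 1172/15]
rounded: [83, 108, 78]

query (1,3) [L1,L2,L3] — begin 0,0,0
after L1 α=1/8: [133/8, 39/4, 119/4]
after L2 α=2/7: [479/8, 355/28, 141/4]
after L3 α=1/2: [2495/16, 2735/56, 533/8]
= [156, 49, 67]

query (1,1) [L1,L2,L3] — begin 0,0,0
L1 α=3/4: [219/2, 48, 153/2]
L2 α=1/2: [631/4, 121, 505/4]
L3 α=2/3: [2663/12, 503/3, 2281/12]
rounded: [222, 168, 190]

(1,2) stack=L1,L2,L3,L4; from [0,0,0]:
+L1 (α=1/2) → [76, 3, 1]
+L2 (α=4/5) → [212/5, 623/5, 177/5]
+L3 (α=1/2) → [687/10, 1773/10, 131/5]
+L4 (α=1/4) → [3381/40, 5999/40, 127/5]
→ [85, 150, 25]

query (0,3) [L1,L2,L3,L4] — begin 0,0,0
+L1 (α=1/7) → [17, 66/7, 129/7]
+L2 (α=1/2) → [62, 1473/14, 619/14]
+L3 (α=2/3) → [178/3, 8333/42, 6835/42]
+L4 (α=1/2) → [769/6, 12197/84, 16789/84]
→ [128, 145, 200]

query (1,2) [L1,L2,L3,L4,L5,L6] — begin 0,0,0
+L1 (α=1/2) → [76, 3, 1]
+L2 (α=4/5) → [212/5, 623/5, 177/5]
+L3 (α=1/2) → [687/10, 1773/10, 131/5]
+L4 (α=1/4) → [3381/40, 5999/40, 127/5]
+L5 (α=2/3) → [22261/120, 10879/120, 1597/15]
+L6 (α=1/2) → [32341/240, 18559/240, 2647/30]
= [135, 77, 88]

at x=1,y=0 over L1,L2,L3,L4,L5,L6:
L1 α=2/3: [110, 184/3, 8]
L2 α=1/6: [290/3, 724/9, 146/3]
L3 α=1/5: [1238/15, 4858/45, 1172/15]
L4 α=3/4: [557/15, 2767/45, 7787/60]
L5 α=1: [247, 41, 241]
L6 α=1/5: [1216/5, 282/5, 240]
→ [243, 56, 240]

query (1,3) [L1,L2,L3,L4,L5,L6] — begin 0,0,0
L1 α=1/8: [133/8, 39/4, 119/4]
L2 α=2/7: [479/8, 355/28, 141/4]
L3 α=1/2: [2495/16, 2735/56, 533/8]
L4 α=7/8: [27807/128, 28999/448, 11285/64]
L5 α=1/3: [11893/64, 14669/224, 4743/32]
L6 α=1/2: [19509/128, 15789/448, 11047/64]
rounded: [152, 35, 173]

query (1,3) [L1,L2,L3,L4,L5] — begin 0,0,0
+L1 (α=1/8) → [133/8, 39/4, 119/4]
+L2 (α=2/7) → [479/8, 355/28, 141/4]
+L3 (α=1/2) → [2495/16, 2735/56, 533/8]
+L4 (α=7/8) → [27807/128, 28999/448, 11285/64]
+L5 (α=1/3) → [11893/64, 14669/224, 4743/32]
= [186, 65, 148]


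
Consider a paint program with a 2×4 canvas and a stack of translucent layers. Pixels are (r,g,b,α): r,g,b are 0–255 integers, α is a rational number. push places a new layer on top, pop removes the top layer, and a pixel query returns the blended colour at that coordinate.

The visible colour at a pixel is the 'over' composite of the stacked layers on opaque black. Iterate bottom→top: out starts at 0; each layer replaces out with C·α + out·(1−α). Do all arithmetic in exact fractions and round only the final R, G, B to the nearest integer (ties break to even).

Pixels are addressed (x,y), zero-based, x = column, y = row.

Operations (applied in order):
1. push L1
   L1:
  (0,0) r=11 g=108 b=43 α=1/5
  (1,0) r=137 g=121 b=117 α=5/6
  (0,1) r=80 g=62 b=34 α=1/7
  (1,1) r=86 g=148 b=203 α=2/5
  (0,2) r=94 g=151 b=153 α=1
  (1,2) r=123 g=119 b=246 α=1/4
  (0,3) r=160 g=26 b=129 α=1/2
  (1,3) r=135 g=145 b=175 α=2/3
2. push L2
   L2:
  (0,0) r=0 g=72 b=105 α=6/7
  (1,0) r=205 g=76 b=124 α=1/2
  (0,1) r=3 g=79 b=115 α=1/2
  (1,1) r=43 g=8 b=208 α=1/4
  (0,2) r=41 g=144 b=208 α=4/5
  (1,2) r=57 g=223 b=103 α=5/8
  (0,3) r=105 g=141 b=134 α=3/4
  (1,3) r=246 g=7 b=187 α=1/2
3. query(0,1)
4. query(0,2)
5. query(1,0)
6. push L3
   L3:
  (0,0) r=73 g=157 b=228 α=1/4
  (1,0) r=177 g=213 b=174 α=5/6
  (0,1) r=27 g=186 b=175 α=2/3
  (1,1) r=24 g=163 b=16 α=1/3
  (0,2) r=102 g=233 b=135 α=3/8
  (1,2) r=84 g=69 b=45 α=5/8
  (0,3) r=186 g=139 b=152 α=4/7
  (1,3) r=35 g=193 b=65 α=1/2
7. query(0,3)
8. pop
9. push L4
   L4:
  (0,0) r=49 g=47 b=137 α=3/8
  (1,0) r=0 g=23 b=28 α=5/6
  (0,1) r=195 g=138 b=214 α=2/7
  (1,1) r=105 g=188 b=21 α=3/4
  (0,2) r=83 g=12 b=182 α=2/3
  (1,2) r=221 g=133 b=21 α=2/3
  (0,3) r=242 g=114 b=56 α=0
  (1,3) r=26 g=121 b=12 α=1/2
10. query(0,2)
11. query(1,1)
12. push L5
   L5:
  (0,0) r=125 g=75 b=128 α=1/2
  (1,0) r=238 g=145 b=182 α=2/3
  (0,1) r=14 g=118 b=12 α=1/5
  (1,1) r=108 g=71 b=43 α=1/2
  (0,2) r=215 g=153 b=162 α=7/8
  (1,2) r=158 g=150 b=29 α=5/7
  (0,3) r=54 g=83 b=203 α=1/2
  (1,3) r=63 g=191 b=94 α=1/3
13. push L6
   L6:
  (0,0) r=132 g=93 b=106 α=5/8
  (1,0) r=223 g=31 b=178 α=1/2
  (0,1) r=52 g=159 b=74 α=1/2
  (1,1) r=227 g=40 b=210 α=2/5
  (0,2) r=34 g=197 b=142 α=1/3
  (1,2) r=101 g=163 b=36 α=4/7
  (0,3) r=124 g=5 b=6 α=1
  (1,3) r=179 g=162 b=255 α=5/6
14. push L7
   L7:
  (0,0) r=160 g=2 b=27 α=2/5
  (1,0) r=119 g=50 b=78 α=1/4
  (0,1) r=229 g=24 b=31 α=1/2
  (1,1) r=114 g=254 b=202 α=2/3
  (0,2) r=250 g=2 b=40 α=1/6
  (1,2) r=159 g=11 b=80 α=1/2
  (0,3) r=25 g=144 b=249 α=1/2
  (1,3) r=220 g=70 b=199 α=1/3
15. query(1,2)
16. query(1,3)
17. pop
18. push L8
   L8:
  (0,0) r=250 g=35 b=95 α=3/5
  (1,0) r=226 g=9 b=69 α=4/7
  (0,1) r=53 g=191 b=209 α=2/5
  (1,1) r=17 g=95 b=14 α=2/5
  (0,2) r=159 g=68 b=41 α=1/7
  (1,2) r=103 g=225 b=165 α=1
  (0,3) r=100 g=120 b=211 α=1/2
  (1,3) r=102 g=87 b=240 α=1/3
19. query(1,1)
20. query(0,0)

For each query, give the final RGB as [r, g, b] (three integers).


query (0,1) [L1,L2] — begin 0,0,0
after L1 α=1/7: [80/7, 62/7, 34/7]
after L2 α=1/2: [101/14, 615/14, 839/14]
= [7, 44, 60]

at x=0,y=2 over L1,L2:
+L1 (α=1) → [94, 151, 153]
+L2 (α=4/5) → [258/5, 727/5, 197]
= [52, 145, 197]

at x=1,y=0 over L1,L2:
+L1 (α=5/6) → [685/6, 605/6, 195/2]
+L2 (α=1/2) → [1915/12, 1061/12, 443/4]
= [160, 88, 111]

at x=0,y=3 over L1,L2,L3:
after L1 α=1/2: [80, 13, 129/2]
after L2 α=3/4: [395/4, 109, 933/8]
after L3 α=4/7: [4161/28, 883/7, 7663/56]
= [149, 126, 137]

at x=0,y=2 over L1,L2,L4:
after L1 α=1: [94, 151, 153]
after L2 α=4/5: [258/5, 727/5, 197]
after L4 α=2/3: [1088/15, 847/15, 187]
= [73, 56, 187]

(1,1) stack=L1,L2,L4; from [0,0,0]:
+L1 (α=2/5) → [172/5, 296/5, 406/5]
+L2 (α=1/4) → [731/20, 232/5, 1129/10]
+L4 (α=3/4) → [7031/80, 763/5, 1759/40]
rounded: [88, 153, 44]

(1,2) stack=L1,L2,L4,L5,L6,L7; from [0,0,0]:
L1 α=1/4: [123/4, 119/4, 123/2]
L2 α=5/8: [1509/32, 4817/32, 1399/16]
L4 α=2/3: [15653/96, 4443/32, 2071/48]
L5 α=5/7: [53573/336, 2349/16, 793/24]
L6 α=4/7: [98821/784, 2497/16, 1945/56]
L7 α=1/2: [223477/1568, 2673/32, 6425/112]
→ [143, 84, 57]

(1,3) stack=L1,L2,L4,L5,L6,L7; from [0,0,0]:
after L1 α=2/3: [90, 290/3, 350/3]
after L2 α=1/2: [168, 311/6, 911/6]
after L4 α=1/2: [97, 1037/12, 983/12]
after L5 α=1/3: [257/3, 2183/18, 1547/18]
after L6 α=5/6: [1471/9, 16763/108, 24497/108]
after L7 α=1/3: [4922/27, 20543/162, 35243/162]
→ [182, 127, 218]

(1,1) stack=L1,L2,L4,L5,L6,L8; from [0,0,0]:
L1 α=2/5: [172/5, 296/5, 406/5]
L2 α=1/4: [731/20, 232/5, 1129/10]
L4 α=3/4: [7031/80, 763/5, 1759/40]
L5 α=1/2: [15671/160, 559/5, 3479/80]
L6 α=2/5: [119653/800, 2077/25, 44037/400]
L8 α=2/5: [386159/4000, 10981/125, 143311/2000]
= [97, 88, 72]

at x=0,y=0 over L1,L2,L4,L5,L6,L8:
L1 α=1/5: [11/5, 108/5, 43/5]
L2 α=6/7: [11/35, 324/5, 3193/35]
L4 α=3/8: [130/7, 465/8, 3035/28]
L5 α=1/2: [1005/14, 1065/16, 6619/56]
L6 α=5/8: [12255/112, 10635/128, 49537/448]
L8 α=3/5: [10851/56, 3471/64, 113377/1120]
rounded: [194, 54, 101]


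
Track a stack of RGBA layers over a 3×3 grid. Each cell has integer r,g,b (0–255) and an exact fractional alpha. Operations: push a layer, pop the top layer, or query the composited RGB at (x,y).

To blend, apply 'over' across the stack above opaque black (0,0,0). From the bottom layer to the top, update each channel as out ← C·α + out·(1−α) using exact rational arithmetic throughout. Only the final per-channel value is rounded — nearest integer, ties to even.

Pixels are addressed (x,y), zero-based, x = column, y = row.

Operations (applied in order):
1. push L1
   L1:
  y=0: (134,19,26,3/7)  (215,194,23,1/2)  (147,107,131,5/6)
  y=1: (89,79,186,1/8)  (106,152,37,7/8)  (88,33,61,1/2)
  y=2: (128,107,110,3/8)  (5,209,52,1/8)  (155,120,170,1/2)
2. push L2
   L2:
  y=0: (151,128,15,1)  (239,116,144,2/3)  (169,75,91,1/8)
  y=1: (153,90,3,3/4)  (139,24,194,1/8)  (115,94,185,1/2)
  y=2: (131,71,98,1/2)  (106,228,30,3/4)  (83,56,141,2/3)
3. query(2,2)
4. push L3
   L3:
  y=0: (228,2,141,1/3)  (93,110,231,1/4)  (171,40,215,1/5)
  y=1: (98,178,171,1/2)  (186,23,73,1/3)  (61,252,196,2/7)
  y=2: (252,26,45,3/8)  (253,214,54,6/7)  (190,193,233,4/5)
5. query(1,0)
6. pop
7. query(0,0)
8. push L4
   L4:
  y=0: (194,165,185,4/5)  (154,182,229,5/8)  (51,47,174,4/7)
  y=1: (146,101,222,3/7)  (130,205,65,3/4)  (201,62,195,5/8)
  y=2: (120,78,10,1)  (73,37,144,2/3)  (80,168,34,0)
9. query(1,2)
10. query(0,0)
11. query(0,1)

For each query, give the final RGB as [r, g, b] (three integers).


at x=2,y=2 over L1,L2:
L1 α=1/2: [155/2, 60, 85]
L2 α=2/3: [487/6, 172/3, 367/3]
→ [81, 57, 122]

(1,0) stack=L1,L2,L3; from [0,0,0]:
L1 α=1/2: [215/2, 97, 23/2]
L2 α=2/3: [1171/6, 329/3, 599/6]
L3 α=1/4: [1357/8, 439/4, 1061/8]
→ [170, 110, 133]

(0,0) stack=L1,L2; from [0,0,0]:
after L1 α=3/7: [402/7, 57/7, 78/7]
after L2 α=1: [151, 128, 15]
= [151, 128, 15]

at x=1,y=2 over L1,L2,L4:
L1 α=1/8: [5/8, 209/8, 13/2]
L2 α=3/4: [2549/32, 5681/32, 193/8]
L4 α=2/3: [2407/32, 2683/32, 2497/24]
= [75, 84, 104]

(0,0) stack=L1,L2,L4; from [0,0,0]:
L1 α=3/7: [402/7, 57/7, 78/7]
L2 α=1: [151, 128, 15]
L4 α=4/5: [927/5, 788/5, 151]
rounded: [185, 158, 151]

query (0,1) [L1,L2,L4] — begin 0,0,0
L1 α=1/8: [89/8, 79/8, 93/4]
L2 α=3/4: [3761/32, 2239/32, 129/16]
L4 α=3/7: [7265/56, 4663/56, 399/4]
rounded: [130, 83, 100]


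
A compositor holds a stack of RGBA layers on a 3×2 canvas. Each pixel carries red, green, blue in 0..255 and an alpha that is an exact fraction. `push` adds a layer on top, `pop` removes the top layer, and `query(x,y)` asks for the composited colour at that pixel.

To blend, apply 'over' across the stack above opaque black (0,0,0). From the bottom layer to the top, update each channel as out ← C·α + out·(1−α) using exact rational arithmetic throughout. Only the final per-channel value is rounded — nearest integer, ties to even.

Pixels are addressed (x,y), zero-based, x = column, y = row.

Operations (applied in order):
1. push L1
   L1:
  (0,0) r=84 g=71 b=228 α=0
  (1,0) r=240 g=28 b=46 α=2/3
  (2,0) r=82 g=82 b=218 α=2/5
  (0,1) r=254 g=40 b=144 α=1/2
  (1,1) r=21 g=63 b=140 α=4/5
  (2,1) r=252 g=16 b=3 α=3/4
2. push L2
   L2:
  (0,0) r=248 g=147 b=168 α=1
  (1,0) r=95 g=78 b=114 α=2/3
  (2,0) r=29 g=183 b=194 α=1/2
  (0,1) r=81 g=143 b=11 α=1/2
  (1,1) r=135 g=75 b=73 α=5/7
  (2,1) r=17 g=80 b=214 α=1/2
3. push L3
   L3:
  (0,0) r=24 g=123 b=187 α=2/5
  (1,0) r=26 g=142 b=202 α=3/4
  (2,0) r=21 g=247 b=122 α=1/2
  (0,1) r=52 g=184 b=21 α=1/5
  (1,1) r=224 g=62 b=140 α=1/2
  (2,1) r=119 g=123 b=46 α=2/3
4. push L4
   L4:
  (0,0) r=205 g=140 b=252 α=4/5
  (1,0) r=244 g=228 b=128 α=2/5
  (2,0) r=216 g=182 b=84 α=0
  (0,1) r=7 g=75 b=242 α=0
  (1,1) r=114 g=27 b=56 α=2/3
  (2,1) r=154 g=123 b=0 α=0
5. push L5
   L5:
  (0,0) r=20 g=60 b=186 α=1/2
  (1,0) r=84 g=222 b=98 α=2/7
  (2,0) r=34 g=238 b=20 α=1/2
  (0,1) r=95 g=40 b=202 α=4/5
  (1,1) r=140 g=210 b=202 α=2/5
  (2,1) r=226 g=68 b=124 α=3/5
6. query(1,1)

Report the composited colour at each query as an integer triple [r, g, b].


(1,1) stack=L1,L2,L3,L4,L5; from [0,0,0]:
after L1 α=4/5: [84/5, 252/5, 112]
after L2 α=5/7: [3543/35, 2379/35, 589/7]
after L3 α=1/2: [11383/70, 4549/70, 1569/14]
after L4 α=2/3: [27343/210, 8329/210, 3137/42]
after L5 α=2/5: [46943/350, 37729/350, 8793/70]
= [134, 108, 126]
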